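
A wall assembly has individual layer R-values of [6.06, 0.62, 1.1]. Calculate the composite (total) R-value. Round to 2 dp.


R_total = 6.06 + 0.62 + 1.1 = 7.78

7.78


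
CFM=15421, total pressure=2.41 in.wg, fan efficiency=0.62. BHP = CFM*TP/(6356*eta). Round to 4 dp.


BHP = 15421 * 2.41 / (6356 * 0.62) = 9.4309 hp

9.4309 hp


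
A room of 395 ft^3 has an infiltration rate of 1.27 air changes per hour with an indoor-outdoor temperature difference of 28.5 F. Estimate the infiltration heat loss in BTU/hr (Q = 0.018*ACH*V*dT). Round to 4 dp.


Q = 0.018 * 1.27 * 395 * 28.5 = 257.3465 BTU/hr

257.3465 BTU/hr


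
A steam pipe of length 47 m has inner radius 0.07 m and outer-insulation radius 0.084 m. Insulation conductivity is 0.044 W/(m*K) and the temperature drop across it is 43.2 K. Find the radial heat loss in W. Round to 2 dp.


Q = 2*pi*0.044*47*43.2/ln(0.084/0.07) = 3078.76 W

3078.76 W


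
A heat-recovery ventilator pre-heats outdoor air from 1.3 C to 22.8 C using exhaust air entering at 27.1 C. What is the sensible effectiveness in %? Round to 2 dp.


eff = (22.8-1.3)/(27.1-1.3)*100 = 83.33 %

83.33 %


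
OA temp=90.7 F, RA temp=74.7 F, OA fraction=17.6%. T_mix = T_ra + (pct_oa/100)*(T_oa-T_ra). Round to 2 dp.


T_mix = 74.7 + (17.6/100)*(90.7-74.7) = 77.52 F

77.52 F


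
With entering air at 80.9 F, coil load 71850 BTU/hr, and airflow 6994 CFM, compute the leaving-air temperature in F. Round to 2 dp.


dT = 71850/(1.08*6994) = 9.5121
T_leave = 80.9 - 9.5121 = 71.39 F

71.39 F


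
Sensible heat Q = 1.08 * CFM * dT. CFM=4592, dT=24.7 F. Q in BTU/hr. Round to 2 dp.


Q = 1.08 * 4592 * 24.7 = 122496.19 BTU/hr

122496.19 BTU/hr


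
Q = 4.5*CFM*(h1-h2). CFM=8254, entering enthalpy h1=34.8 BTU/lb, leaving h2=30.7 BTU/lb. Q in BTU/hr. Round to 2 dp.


Q = 4.5 * 8254 * (34.8 - 30.7) = 152286.30 BTU/hr

152286.30 BTU/hr


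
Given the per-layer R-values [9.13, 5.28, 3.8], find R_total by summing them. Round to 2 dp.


R_total = 9.13 + 5.28 + 3.8 = 18.21

18.21


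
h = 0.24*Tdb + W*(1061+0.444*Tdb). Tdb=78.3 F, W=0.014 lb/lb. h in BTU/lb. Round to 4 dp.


h = 0.24*78.3 + 0.014*(1061+0.444*78.3) = 34.1327 BTU/lb

34.1327 BTU/lb


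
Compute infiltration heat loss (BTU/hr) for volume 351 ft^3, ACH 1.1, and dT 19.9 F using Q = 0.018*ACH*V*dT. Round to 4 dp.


Q = 0.018 * 1.1 * 351 * 19.9 = 138.3010 BTU/hr

138.3010 BTU/hr


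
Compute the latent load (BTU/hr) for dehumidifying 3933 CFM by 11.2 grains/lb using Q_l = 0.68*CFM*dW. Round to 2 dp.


Q = 0.68 * 3933 * 11.2 = 29953.73 BTU/hr

29953.73 BTU/hr


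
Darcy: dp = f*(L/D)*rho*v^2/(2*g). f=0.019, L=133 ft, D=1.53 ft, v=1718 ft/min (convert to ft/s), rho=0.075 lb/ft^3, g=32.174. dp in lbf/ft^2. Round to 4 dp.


v_fps = 1718/60 = 28.6333 ft/s
dp = 0.019*(133/1.53)*0.075*28.6333^2/(2*32.174) = 1.5783 lbf/ft^2

1.5783 lbf/ft^2


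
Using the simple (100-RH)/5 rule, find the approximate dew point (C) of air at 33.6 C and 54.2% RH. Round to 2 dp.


Td = 33.6 - (100-54.2)/5 = 24.44 C

24.44 C


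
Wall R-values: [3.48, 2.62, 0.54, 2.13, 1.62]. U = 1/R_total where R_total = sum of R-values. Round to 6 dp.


R_total = 3.48 + 2.62 + 0.54 + 2.13 + 1.62 = 10.39
U = 1/10.39 = 0.096246

0.096246


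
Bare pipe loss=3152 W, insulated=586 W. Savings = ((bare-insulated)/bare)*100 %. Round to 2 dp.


Savings = ((3152-586)/3152)*100 = 81.41 %

81.41 %


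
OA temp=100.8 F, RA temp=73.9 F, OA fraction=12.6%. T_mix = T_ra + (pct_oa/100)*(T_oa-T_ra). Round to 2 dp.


T_mix = 73.9 + (12.6/100)*(100.8-73.9) = 77.29 F

77.29 F


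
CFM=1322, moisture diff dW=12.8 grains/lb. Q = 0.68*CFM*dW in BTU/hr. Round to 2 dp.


Q = 0.68 * 1322 * 12.8 = 11506.69 BTU/hr

11506.69 BTU/hr


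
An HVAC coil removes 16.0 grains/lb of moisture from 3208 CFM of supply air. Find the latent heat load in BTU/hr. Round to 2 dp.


Q = 0.68 * 3208 * 16.0 = 34903.04 BTU/hr

34903.04 BTU/hr


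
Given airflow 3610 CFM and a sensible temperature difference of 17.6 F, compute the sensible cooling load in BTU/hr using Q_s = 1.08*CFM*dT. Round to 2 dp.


Q = 1.08 * 3610 * 17.6 = 68618.88 BTU/hr

68618.88 BTU/hr


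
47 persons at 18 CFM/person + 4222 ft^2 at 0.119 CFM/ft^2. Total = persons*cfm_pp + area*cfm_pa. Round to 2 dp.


Total = 47*18 + 4222*0.119 = 1348.42 CFM

1348.42 CFM


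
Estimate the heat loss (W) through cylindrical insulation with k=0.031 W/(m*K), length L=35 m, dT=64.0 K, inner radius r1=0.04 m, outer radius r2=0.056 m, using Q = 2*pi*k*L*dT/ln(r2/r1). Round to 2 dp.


Q = 2*pi*0.031*35*64.0/ln(0.056/0.04) = 1296.70 W

1296.70 W


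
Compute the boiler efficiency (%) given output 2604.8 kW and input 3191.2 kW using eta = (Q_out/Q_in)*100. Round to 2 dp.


eta = (2604.8/3191.2)*100 = 81.62 %

81.62 %


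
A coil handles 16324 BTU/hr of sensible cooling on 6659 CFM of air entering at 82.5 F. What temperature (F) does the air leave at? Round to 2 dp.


dT = 16324/(1.08*6659) = 2.2698
T_leave = 82.5 - 2.2698 = 80.23 F

80.23 F


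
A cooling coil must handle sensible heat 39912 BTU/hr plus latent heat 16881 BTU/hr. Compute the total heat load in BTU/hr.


Qt = 39912 + 16881 = 56793 BTU/hr

56793 BTU/hr


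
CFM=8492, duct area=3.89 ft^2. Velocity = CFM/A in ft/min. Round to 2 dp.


V = 8492 / 3.89 = 2183.03 ft/min

2183.03 ft/min


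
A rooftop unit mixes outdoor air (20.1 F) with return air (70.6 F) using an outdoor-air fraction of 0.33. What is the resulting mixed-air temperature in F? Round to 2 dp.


T_mix = 0.33*20.1 + 0.67*70.6 = 53.94 F

53.94 F


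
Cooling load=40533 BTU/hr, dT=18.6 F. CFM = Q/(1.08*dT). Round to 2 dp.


CFM = 40533 / (1.08 * 18.6) = 2017.77

2017.77 CFM


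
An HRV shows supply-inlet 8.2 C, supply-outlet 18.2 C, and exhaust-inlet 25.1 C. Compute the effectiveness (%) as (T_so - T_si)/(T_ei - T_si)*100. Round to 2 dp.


eff = (18.2-8.2)/(25.1-8.2)*100 = 59.17 %

59.17 %


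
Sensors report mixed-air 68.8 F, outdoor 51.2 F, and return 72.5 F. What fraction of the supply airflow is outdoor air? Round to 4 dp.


frac = (68.8 - 72.5) / (51.2 - 72.5) = 0.1737

0.1737


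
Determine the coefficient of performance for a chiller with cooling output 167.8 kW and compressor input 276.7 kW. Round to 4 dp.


COP = 167.8 / 276.7 = 0.6064

0.6064


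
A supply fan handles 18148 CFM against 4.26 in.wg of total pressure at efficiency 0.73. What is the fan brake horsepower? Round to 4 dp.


BHP = 18148 * 4.26 / (6356 * 0.73) = 16.6622 hp

16.6622 hp


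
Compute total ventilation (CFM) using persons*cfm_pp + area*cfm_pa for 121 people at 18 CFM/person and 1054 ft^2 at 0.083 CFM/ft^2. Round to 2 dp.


Total = 121*18 + 1054*0.083 = 2265.48 CFM

2265.48 CFM


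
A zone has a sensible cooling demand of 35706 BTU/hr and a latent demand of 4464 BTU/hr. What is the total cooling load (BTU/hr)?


Qt = 35706 + 4464 = 40170 BTU/hr

40170 BTU/hr


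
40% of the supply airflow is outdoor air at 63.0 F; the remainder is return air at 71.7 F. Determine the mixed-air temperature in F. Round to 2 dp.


T_mix = 0.4*63.0 + 0.6*71.7 = 68.22 F

68.22 F


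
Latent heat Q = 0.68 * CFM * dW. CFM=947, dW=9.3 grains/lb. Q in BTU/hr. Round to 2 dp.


Q = 0.68 * 947 * 9.3 = 5988.83 BTU/hr

5988.83 BTU/hr


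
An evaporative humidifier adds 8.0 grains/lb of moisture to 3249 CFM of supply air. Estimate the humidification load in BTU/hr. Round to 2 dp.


Q = 0.68 * 3249 * 8.0 = 17674.56 BTU/hr

17674.56 BTU/hr


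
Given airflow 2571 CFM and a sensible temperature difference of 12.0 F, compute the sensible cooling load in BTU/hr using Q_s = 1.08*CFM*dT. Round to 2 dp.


Q = 1.08 * 2571 * 12.0 = 33320.16 BTU/hr

33320.16 BTU/hr


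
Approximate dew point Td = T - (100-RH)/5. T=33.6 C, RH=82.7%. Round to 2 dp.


Td = 33.6 - (100-82.7)/5 = 30.14 C

30.14 C


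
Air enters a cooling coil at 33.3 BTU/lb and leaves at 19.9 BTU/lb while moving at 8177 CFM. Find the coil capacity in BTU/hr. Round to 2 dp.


Q = 4.5 * 8177 * (33.3 - 19.9) = 493073.10 BTU/hr

493073.10 BTU/hr


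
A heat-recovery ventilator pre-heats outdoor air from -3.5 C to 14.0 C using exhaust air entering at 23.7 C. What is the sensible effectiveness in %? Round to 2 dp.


eff = (14.0-(-3.5))/(23.7-(-3.5))*100 = 64.34 %

64.34 %


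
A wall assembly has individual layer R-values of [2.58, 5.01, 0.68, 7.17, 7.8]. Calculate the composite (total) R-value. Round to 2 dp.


R_total = 2.58 + 5.01 + 0.68 + 7.17 + 7.8 = 23.24

23.24


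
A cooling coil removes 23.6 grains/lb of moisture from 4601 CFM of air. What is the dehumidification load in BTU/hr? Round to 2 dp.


Q = 0.68 * 4601 * 23.6 = 73836.85 BTU/hr

73836.85 BTU/hr


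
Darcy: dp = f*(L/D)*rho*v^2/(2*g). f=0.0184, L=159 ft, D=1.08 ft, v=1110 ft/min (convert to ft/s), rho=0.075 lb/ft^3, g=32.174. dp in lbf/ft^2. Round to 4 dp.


v_fps = 1110/60 = 18.5 ft/s
dp = 0.0184*(159/1.08)*0.075*18.5^2/(2*32.174) = 1.0806 lbf/ft^2

1.0806 lbf/ft^2


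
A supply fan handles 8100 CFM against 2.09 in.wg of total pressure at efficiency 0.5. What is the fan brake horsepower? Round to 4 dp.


BHP = 8100 * 2.09 / (6356 * 0.5) = 5.3269 hp

5.3269 hp


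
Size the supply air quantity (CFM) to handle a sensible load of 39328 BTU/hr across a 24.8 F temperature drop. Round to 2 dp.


CFM = 39328 / (1.08 * 24.8) = 1468.34

1468.34 CFM


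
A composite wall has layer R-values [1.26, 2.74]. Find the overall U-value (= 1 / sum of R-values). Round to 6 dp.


R_total = 1.26 + 2.74 = 4.00
U = 1/4.00 = 0.250000

0.250000


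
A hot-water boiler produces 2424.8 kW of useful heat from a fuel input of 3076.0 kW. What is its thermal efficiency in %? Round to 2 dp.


eta = (2424.8/3076.0)*100 = 78.83 %

78.83 %


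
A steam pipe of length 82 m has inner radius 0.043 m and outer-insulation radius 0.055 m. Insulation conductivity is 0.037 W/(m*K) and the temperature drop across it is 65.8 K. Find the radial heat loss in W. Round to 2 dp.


Q = 2*pi*0.037*82*65.8/ln(0.055/0.043) = 5096.26 W

5096.26 W


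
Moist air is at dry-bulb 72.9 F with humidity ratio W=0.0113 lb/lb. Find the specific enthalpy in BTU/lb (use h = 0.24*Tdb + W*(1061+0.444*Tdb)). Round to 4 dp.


h = 0.24*72.9 + 0.0113*(1061+0.444*72.9) = 29.8511 BTU/lb

29.8511 BTU/lb


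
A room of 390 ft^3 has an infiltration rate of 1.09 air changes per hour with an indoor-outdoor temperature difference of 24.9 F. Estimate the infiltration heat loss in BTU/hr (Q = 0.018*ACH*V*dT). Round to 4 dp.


Q = 0.018 * 1.09 * 390 * 24.9 = 190.5298 BTU/hr

190.5298 BTU/hr


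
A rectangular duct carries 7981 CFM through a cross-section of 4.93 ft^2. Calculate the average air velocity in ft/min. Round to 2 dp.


V = 7981 / 4.93 = 1618.86 ft/min

1618.86 ft/min


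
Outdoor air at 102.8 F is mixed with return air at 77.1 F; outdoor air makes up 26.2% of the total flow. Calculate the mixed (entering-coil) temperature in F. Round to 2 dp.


T_mix = 77.1 + (26.2/100)*(102.8-77.1) = 83.83 F

83.83 F


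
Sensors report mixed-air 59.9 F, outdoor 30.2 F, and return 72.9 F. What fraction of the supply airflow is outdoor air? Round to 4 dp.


frac = (59.9 - 72.9) / (30.2 - 72.9) = 0.3044

0.3044


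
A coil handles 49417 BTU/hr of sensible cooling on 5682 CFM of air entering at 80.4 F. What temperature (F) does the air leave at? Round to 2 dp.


dT = 49417/(1.08*5682) = 8.0529
T_leave = 80.4 - 8.0529 = 72.35 F

72.35 F


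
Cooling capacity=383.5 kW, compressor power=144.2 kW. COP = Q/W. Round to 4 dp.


COP = 383.5 / 144.2 = 2.6595

2.6595


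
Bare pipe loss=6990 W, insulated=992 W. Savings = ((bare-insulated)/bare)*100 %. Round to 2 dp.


Savings = ((6990-992)/6990)*100 = 85.81 %

85.81 %


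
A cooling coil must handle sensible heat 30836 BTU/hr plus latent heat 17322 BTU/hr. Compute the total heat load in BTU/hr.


Qt = 30836 + 17322 = 48158 BTU/hr

48158 BTU/hr


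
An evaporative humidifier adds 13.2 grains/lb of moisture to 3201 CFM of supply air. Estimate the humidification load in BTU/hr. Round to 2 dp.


Q = 0.68 * 3201 * 13.2 = 28732.18 BTU/hr

28732.18 BTU/hr


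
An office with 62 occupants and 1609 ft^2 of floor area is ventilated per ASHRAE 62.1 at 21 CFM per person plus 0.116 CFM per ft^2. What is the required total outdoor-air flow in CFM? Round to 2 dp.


Total = 62*21 + 1609*0.116 = 1488.64 CFM

1488.64 CFM


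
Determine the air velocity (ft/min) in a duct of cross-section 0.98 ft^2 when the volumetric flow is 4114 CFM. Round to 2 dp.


V = 4114 / 0.98 = 4197.96 ft/min

4197.96 ft/min


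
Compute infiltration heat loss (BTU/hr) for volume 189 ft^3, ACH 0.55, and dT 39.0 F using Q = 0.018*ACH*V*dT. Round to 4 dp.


Q = 0.018 * 0.55 * 189 * 39.0 = 72.9729 BTU/hr

72.9729 BTU/hr


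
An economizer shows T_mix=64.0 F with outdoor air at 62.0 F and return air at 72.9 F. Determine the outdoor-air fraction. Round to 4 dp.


frac = (64.0 - 72.9) / (62.0 - 72.9) = 0.8165

0.8165


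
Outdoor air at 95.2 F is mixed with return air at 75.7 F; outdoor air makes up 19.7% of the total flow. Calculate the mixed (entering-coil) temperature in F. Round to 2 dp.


T_mix = 75.7 + (19.7/100)*(95.2-75.7) = 79.54 F

79.54 F


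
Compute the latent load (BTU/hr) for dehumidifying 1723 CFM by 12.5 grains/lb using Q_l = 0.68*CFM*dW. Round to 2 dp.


Q = 0.68 * 1723 * 12.5 = 14645.50 BTU/hr

14645.50 BTU/hr


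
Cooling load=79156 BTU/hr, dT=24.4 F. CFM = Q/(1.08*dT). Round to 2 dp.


CFM = 79156 / (1.08 * 24.4) = 3003.79

3003.79 CFM


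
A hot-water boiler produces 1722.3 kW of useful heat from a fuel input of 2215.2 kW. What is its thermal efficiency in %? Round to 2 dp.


eta = (1722.3/2215.2)*100 = 77.75 %

77.75 %


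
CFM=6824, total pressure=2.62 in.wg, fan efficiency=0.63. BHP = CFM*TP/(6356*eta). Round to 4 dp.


BHP = 6824 * 2.62 / (6356 * 0.63) = 4.4649 hp

4.4649 hp


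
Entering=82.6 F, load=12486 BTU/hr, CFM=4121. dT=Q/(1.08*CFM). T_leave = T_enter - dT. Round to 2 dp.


dT = 12486/(1.08*4121) = 2.8054
T_leave = 82.6 - 2.8054 = 79.79 F

79.79 F


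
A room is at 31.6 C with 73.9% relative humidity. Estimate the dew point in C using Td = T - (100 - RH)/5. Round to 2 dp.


Td = 31.6 - (100-73.9)/5 = 26.38 C

26.38 C


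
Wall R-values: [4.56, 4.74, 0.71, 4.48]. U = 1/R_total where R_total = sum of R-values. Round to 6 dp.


R_total = 4.56 + 4.74 + 0.71 + 4.48 = 14.49
U = 1/14.49 = 0.069013

0.069013


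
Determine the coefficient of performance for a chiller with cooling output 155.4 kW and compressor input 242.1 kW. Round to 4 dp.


COP = 155.4 / 242.1 = 0.6419

0.6419


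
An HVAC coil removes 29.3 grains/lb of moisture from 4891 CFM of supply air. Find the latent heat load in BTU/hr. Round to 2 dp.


Q = 0.68 * 4891 * 29.3 = 97448.28 BTU/hr

97448.28 BTU/hr


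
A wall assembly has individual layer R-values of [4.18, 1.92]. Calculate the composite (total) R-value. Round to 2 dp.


R_total = 4.18 + 1.92 = 6.10

6.10


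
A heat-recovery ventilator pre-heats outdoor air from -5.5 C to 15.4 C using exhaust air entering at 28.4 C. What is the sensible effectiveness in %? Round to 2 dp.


eff = (15.4-(-5.5))/(28.4-(-5.5))*100 = 61.65 %

61.65 %


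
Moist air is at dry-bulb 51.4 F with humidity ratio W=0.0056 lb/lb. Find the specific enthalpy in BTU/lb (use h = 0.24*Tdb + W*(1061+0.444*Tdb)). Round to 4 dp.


h = 0.24*51.4 + 0.0056*(1061+0.444*51.4) = 18.4054 BTU/lb

18.4054 BTU/lb


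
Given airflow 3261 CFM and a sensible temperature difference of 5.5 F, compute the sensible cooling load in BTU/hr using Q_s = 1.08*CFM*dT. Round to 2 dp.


Q = 1.08 * 3261 * 5.5 = 19370.34 BTU/hr

19370.34 BTU/hr


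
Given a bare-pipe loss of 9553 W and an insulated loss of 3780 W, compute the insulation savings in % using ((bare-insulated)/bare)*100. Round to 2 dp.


Savings = ((9553-3780)/9553)*100 = 60.43 %

60.43 %


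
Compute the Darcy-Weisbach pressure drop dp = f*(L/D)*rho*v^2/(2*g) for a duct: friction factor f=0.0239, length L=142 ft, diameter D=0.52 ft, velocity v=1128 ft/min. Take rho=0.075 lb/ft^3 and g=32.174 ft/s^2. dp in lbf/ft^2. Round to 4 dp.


v_fps = 1128/60 = 18.8 ft/s
dp = 0.0239*(142/0.52)*0.075*18.8^2/(2*32.174) = 2.6886 lbf/ft^2

2.6886 lbf/ft^2


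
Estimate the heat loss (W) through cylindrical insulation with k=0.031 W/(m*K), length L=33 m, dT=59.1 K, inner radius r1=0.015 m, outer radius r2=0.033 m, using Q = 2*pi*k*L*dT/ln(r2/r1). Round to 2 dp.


Q = 2*pi*0.031*33*59.1/ln(0.033/0.015) = 481.80 W

481.80 W


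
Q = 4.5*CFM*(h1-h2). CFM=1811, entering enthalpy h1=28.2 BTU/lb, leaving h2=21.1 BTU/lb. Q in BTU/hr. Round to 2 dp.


Q = 4.5 * 1811 * (28.2 - 21.1) = 57861.45 BTU/hr

57861.45 BTU/hr


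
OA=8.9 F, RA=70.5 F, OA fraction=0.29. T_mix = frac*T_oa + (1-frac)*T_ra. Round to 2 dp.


T_mix = 0.29*8.9 + 0.71*70.5 = 52.64 F

52.64 F


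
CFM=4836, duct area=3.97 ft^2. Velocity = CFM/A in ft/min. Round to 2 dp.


V = 4836 / 3.97 = 1218.14 ft/min

1218.14 ft/min


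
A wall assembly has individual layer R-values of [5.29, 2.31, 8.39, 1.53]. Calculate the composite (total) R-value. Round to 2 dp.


R_total = 5.29 + 2.31 + 8.39 + 1.53 = 17.52

17.52


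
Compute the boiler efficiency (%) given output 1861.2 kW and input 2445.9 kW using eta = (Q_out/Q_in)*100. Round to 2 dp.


eta = (1861.2/2445.9)*100 = 76.09 %

76.09 %


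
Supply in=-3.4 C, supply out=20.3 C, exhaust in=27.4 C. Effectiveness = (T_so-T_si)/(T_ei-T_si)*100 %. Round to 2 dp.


eff = (20.3-(-3.4))/(27.4-(-3.4))*100 = 76.95 %

76.95 %


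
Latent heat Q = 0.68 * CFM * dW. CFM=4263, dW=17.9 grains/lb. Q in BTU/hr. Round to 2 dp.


Q = 0.68 * 4263 * 17.9 = 51889.24 BTU/hr

51889.24 BTU/hr


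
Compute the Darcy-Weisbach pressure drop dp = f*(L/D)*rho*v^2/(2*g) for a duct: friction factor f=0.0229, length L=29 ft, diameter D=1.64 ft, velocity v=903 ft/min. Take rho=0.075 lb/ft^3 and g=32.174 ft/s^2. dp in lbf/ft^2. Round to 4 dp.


v_fps = 903/60 = 15.05 ft/s
dp = 0.0229*(29/1.64)*0.075*15.05^2/(2*32.174) = 0.1069 lbf/ft^2

0.1069 lbf/ft^2


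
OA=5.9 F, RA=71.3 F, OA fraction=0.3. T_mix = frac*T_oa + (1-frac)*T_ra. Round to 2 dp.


T_mix = 0.3*5.9 + 0.7*71.3 = 51.68 F

51.68 F


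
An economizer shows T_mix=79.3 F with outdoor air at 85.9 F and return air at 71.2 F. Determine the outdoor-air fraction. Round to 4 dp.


frac = (79.3 - 71.2) / (85.9 - 71.2) = 0.5510

0.5510


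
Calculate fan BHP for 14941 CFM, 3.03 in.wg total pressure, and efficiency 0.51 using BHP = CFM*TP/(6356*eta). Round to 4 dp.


BHP = 14941 * 3.03 / (6356 * 0.51) = 13.9659 hp

13.9659 hp


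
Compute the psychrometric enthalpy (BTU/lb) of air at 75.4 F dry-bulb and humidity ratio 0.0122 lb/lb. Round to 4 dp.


h = 0.24*75.4 + 0.0122*(1061+0.444*75.4) = 31.4486 BTU/lb

31.4486 BTU/lb


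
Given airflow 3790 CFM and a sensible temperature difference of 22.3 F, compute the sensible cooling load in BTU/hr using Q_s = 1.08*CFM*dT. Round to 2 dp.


Q = 1.08 * 3790 * 22.3 = 91278.36 BTU/hr

91278.36 BTU/hr


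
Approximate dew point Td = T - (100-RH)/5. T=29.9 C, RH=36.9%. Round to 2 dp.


Td = 29.9 - (100-36.9)/5 = 17.28 C

17.28 C


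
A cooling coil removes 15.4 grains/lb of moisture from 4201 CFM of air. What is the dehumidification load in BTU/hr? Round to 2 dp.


Q = 0.68 * 4201 * 15.4 = 43992.87 BTU/hr

43992.87 BTU/hr


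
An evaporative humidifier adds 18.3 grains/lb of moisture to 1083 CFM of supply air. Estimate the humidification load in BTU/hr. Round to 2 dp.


Q = 0.68 * 1083 * 18.3 = 13476.85 BTU/hr

13476.85 BTU/hr


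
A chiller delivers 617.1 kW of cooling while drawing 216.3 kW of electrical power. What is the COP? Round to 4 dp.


COP = 617.1 / 216.3 = 2.8530

2.8530


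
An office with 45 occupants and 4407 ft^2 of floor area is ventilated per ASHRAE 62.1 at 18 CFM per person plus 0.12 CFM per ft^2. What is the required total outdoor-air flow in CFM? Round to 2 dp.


Total = 45*18 + 4407*0.12 = 1338.84 CFM

1338.84 CFM


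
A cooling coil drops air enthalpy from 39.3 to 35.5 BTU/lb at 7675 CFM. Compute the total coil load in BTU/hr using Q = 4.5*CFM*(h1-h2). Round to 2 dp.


Q = 4.5 * 7675 * (39.3 - 35.5) = 131242.50 BTU/hr

131242.50 BTU/hr


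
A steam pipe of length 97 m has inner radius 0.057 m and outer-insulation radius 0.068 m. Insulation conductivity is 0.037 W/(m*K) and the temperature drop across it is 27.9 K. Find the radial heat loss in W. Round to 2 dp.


Q = 2*pi*0.037*97*27.9/ln(0.068/0.057) = 3565.50 W

3565.50 W


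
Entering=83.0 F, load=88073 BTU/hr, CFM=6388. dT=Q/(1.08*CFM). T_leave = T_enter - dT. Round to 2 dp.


dT = 88073/(1.08*6388) = 12.7660
T_leave = 83.0 - 12.7660 = 70.23 F

70.23 F


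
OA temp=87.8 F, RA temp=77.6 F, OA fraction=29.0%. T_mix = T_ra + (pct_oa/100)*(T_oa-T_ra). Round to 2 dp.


T_mix = 77.6 + (29.0/100)*(87.8-77.6) = 80.56 F

80.56 F


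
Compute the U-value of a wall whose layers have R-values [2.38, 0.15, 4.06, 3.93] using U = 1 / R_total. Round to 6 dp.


R_total = 2.38 + 0.15 + 4.06 + 3.93 = 10.52
U = 1/10.52 = 0.095057

0.095057


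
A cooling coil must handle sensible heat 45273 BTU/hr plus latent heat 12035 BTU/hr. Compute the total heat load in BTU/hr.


Qt = 45273 + 12035 = 57308 BTU/hr

57308 BTU/hr


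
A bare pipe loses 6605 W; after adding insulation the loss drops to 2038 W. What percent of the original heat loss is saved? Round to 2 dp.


Savings = ((6605-2038)/6605)*100 = 69.14 %

69.14 %


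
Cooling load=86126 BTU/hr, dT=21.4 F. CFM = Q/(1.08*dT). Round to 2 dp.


CFM = 86126 / (1.08 * 21.4) = 3726.46

3726.46 CFM


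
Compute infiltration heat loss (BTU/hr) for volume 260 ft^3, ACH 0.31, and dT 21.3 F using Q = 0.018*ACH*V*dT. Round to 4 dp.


Q = 0.018 * 0.31 * 260 * 21.3 = 30.9020 BTU/hr

30.9020 BTU/hr


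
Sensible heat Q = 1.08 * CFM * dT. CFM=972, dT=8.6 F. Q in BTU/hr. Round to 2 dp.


Q = 1.08 * 972 * 8.6 = 9027.94 BTU/hr

9027.94 BTU/hr


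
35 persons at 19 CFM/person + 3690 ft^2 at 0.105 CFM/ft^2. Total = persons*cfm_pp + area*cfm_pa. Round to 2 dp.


Total = 35*19 + 3690*0.105 = 1052.45 CFM

1052.45 CFM


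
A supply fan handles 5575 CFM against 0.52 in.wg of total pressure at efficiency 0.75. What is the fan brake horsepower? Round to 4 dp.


BHP = 5575 * 0.52 / (6356 * 0.75) = 0.6081 hp

0.6081 hp


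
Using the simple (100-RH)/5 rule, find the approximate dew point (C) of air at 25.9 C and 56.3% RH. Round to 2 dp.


Td = 25.9 - (100-56.3)/5 = 17.16 C

17.16 C


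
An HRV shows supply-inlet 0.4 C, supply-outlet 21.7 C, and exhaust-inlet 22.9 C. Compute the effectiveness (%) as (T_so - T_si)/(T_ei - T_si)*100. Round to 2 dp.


eff = (21.7-0.4)/(22.9-0.4)*100 = 94.67 %

94.67 %


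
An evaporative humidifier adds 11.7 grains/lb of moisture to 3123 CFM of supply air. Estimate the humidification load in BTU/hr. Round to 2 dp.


Q = 0.68 * 3123 * 11.7 = 24846.59 BTU/hr

24846.59 BTU/hr


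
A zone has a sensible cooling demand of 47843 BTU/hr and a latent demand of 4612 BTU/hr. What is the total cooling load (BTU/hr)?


Qt = 47843 + 4612 = 52455 BTU/hr

52455 BTU/hr


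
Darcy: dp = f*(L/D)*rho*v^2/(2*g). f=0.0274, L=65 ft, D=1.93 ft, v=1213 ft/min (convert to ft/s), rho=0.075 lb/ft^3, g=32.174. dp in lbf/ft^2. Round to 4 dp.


v_fps = 1213/60 = 20.2167 ft/s
dp = 0.0274*(65/1.93)*0.075*20.2167^2/(2*32.174) = 0.4396 lbf/ft^2

0.4396 lbf/ft^2


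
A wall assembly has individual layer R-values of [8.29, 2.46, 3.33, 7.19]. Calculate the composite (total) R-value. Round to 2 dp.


R_total = 8.29 + 2.46 + 3.33 + 7.19 = 21.27

21.27


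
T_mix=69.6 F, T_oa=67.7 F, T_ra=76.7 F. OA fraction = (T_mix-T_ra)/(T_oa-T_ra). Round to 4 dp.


frac = (69.6 - 76.7) / (67.7 - 76.7) = 0.7889

0.7889


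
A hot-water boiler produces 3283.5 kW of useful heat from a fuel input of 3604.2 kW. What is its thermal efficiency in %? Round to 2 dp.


eta = (3283.5/3604.2)*100 = 91.10 %

91.10 %


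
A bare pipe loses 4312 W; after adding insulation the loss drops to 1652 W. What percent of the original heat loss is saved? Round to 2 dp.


Savings = ((4312-1652)/4312)*100 = 61.69 %

61.69 %


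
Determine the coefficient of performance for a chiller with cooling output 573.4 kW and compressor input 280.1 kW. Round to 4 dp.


COP = 573.4 / 280.1 = 2.0471

2.0471


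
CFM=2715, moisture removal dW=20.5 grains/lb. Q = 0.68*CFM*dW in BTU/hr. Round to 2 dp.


Q = 0.68 * 2715 * 20.5 = 37847.10 BTU/hr

37847.10 BTU/hr


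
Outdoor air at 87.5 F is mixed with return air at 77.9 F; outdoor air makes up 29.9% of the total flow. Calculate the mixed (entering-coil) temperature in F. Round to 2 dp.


T_mix = 77.9 + (29.9/100)*(87.5-77.9) = 80.77 F

80.77 F


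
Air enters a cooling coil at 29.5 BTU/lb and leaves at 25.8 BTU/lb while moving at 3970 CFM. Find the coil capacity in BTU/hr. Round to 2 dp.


Q = 4.5 * 3970 * (29.5 - 25.8) = 66100.50 BTU/hr

66100.50 BTU/hr


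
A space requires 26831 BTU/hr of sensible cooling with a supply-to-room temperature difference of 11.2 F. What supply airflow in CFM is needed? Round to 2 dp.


CFM = 26831 / (1.08 * 11.2) = 2218.17

2218.17 CFM


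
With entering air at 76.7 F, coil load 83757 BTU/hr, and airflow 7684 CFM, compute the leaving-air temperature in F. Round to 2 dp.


dT = 83757/(1.08*7684) = 10.0928
T_leave = 76.7 - 10.0928 = 66.61 F

66.61 F


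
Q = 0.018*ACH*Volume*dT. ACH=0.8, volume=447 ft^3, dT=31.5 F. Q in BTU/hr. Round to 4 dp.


Q = 0.018 * 0.8 * 447 * 31.5 = 202.7592 BTU/hr

202.7592 BTU/hr


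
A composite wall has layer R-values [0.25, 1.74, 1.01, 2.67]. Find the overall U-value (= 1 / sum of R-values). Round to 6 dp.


R_total = 0.25 + 1.74 + 1.01 + 2.67 = 5.67
U = 1/5.67 = 0.176367

0.176367


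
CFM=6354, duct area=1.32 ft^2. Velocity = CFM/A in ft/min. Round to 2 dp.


V = 6354 / 1.32 = 4813.64 ft/min

4813.64 ft/min


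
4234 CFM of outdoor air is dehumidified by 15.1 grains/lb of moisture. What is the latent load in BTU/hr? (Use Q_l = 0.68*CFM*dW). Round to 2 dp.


Q = 0.68 * 4234 * 15.1 = 43474.71 BTU/hr

43474.71 BTU/hr


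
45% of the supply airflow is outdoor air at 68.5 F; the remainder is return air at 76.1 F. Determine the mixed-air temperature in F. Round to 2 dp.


T_mix = 0.45*68.5 + 0.55*76.1 = 72.68 F

72.68 F


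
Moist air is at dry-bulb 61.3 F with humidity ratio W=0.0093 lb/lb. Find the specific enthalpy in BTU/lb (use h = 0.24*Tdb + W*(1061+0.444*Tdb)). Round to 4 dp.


h = 0.24*61.3 + 0.0093*(1061+0.444*61.3) = 24.8324 BTU/lb

24.8324 BTU/lb


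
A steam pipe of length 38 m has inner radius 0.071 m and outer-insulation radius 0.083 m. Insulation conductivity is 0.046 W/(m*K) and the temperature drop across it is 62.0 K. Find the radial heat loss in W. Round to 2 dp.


Q = 2*pi*0.046*38*62.0/ln(0.083/0.071) = 4360.55 W

4360.55 W


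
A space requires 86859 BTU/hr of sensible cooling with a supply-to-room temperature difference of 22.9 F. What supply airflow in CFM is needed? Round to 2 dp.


CFM = 86859 / (1.08 * 22.9) = 3512.01

3512.01 CFM


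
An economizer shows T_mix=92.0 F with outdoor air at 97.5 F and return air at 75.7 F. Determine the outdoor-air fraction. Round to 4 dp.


frac = (92.0 - 75.7) / (97.5 - 75.7) = 0.7477

0.7477


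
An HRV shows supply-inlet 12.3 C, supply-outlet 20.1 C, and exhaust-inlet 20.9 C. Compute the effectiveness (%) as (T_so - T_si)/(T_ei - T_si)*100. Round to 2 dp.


eff = (20.1-12.3)/(20.9-12.3)*100 = 90.70 %

90.70 %


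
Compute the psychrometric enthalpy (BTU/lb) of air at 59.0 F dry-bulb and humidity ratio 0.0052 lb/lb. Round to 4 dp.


h = 0.24*59.0 + 0.0052*(1061+0.444*59.0) = 19.8134 BTU/lb

19.8134 BTU/lb


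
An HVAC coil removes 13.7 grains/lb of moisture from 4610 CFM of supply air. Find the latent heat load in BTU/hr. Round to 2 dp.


Q = 0.68 * 4610 * 13.7 = 42946.76 BTU/hr

42946.76 BTU/hr


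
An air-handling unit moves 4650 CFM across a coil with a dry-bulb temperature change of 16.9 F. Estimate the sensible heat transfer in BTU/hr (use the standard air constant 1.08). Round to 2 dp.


Q = 1.08 * 4650 * 16.9 = 84871.80 BTU/hr

84871.80 BTU/hr


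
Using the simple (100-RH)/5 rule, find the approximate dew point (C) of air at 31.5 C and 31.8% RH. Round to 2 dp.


Td = 31.5 - (100-31.8)/5 = 17.86 C

17.86 C


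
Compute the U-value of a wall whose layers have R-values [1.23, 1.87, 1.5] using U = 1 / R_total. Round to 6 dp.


R_total = 1.23 + 1.87 + 1.5 = 4.60
U = 1/4.60 = 0.217391

0.217391


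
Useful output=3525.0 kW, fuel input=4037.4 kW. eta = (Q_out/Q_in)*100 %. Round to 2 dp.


eta = (3525.0/4037.4)*100 = 87.31 %

87.31 %


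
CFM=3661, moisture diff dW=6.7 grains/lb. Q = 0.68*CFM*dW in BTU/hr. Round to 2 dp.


Q = 0.68 * 3661 * 6.7 = 16679.52 BTU/hr

16679.52 BTU/hr


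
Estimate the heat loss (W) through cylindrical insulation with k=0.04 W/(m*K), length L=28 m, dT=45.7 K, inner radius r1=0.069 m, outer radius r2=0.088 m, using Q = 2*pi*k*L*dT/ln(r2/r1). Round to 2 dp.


Q = 2*pi*0.04*28*45.7/ln(0.088/0.069) = 1322.20 W

1322.20 W


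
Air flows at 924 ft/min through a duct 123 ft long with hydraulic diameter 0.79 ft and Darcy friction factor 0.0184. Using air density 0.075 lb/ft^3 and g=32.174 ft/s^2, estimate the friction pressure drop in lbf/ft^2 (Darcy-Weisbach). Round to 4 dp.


v_fps = 924/60 = 15.4 ft/s
dp = 0.0184*(123/0.79)*0.075*15.4^2/(2*32.174) = 0.7919 lbf/ft^2

0.7919 lbf/ft^2


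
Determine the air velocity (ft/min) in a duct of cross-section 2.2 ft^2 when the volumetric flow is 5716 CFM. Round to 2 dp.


V = 5716 / 2.2 = 2598.18 ft/min

2598.18 ft/min


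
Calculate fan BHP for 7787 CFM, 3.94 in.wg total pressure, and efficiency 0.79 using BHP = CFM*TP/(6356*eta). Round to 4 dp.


BHP = 7787 * 3.94 / (6356 * 0.79) = 6.1102 hp

6.1102 hp


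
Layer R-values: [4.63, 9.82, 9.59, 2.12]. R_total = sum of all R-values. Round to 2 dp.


R_total = 4.63 + 9.82 + 9.59 + 2.12 = 26.16

26.16


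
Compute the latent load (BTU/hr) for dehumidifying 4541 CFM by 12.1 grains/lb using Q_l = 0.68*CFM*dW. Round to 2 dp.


Q = 0.68 * 4541 * 12.1 = 37363.35 BTU/hr

37363.35 BTU/hr


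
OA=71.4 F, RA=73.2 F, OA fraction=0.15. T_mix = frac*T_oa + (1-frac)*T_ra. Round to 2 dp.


T_mix = 0.15*71.4 + 0.85*73.2 = 72.93 F

72.93 F


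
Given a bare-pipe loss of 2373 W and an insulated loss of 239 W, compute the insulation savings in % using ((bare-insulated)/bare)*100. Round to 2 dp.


Savings = ((2373-239)/2373)*100 = 89.93 %

89.93 %


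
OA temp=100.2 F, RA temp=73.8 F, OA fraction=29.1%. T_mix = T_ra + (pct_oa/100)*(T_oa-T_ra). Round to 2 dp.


T_mix = 73.8 + (29.1/100)*(100.2-73.8) = 81.48 F

81.48 F


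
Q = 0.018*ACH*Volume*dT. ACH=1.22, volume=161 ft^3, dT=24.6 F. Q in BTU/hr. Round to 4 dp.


Q = 0.018 * 1.22 * 161 * 24.6 = 86.9748 BTU/hr

86.9748 BTU/hr


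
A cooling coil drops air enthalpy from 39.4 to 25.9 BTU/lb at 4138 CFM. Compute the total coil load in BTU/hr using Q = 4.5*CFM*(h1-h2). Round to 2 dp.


Q = 4.5 * 4138 * (39.4 - 25.9) = 251383.50 BTU/hr

251383.50 BTU/hr


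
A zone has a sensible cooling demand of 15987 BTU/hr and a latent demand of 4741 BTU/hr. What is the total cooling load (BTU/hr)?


Qt = 15987 + 4741 = 20728 BTU/hr

20728 BTU/hr


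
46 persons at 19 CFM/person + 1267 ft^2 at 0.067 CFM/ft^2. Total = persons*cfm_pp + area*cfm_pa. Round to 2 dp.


Total = 46*19 + 1267*0.067 = 958.89 CFM

958.89 CFM


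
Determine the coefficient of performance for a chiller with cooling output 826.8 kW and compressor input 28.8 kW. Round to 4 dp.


COP = 826.8 / 28.8 = 28.7083

28.7083


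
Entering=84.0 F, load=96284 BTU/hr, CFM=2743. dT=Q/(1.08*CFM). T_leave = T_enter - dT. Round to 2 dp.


dT = 96284/(1.08*2743) = 32.5016
T_leave = 84.0 - 32.5016 = 51.50 F

51.50 F


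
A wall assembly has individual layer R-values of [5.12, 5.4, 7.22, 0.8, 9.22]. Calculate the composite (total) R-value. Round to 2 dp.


R_total = 5.12 + 5.4 + 7.22 + 0.8 + 9.22 = 27.76

27.76


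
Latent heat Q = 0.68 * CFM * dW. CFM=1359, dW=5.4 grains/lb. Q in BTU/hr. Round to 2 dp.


Q = 0.68 * 1359 * 5.4 = 4990.25 BTU/hr

4990.25 BTU/hr


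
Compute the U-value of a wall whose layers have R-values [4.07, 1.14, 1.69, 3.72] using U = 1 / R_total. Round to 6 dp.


R_total = 4.07 + 1.14 + 1.69 + 3.72 = 10.62
U = 1/10.62 = 0.094162

0.094162


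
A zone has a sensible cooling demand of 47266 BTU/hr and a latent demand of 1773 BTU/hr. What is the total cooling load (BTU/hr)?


Qt = 47266 + 1773 = 49039 BTU/hr

49039 BTU/hr


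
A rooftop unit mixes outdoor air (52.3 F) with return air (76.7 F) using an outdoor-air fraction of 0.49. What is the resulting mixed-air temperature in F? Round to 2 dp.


T_mix = 0.49*52.3 + 0.51*76.7 = 64.74 F

64.74 F


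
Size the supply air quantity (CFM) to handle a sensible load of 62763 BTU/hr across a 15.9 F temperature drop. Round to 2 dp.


CFM = 62763 / (1.08 * 15.9) = 3654.96

3654.96 CFM


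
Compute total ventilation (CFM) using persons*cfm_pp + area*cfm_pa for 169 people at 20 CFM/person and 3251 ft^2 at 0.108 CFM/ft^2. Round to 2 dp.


Total = 169*20 + 3251*0.108 = 3731.11 CFM

3731.11 CFM


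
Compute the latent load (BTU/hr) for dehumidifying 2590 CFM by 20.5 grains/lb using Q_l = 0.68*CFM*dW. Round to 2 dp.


Q = 0.68 * 2590 * 20.5 = 36104.60 BTU/hr

36104.60 BTU/hr


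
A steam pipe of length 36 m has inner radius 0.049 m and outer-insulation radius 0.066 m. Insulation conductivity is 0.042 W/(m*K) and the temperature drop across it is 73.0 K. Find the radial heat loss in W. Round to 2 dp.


Q = 2*pi*0.042*36*73.0/ln(0.066/0.049) = 2328.52 W

2328.52 W


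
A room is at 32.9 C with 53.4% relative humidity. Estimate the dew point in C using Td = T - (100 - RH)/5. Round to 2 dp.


Td = 32.9 - (100-53.4)/5 = 23.58 C

23.58 C


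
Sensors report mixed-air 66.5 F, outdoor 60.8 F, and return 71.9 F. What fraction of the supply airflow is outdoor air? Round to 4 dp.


frac = (66.5 - 71.9) / (60.8 - 71.9) = 0.4865

0.4865


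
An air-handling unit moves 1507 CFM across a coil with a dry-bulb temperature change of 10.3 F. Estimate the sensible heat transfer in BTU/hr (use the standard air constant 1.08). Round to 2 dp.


Q = 1.08 * 1507 * 10.3 = 16763.87 BTU/hr

16763.87 BTU/hr


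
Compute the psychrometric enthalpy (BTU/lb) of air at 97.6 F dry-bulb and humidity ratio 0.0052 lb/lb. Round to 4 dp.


h = 0.24*97.6 + 0.0052*(1061+0.444*97.6) = 29.1665 BTU/lb

29.1665 BTU/lb


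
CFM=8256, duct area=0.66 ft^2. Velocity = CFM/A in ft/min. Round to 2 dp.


V = 8256 / 0.66 = 12509.09 ft/min

12509.09 ft/min


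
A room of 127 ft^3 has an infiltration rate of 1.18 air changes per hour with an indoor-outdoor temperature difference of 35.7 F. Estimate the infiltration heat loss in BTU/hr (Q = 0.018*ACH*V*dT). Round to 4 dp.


Q = 0.018 * 1.18 * 127 * 35.7 = 96.3000 BTU/hr

96.3000 BTU/hr


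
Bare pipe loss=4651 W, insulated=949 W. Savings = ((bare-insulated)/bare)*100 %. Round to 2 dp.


Savings = ((4651-949)/4651)*100 = 79.60 %

79.60 %


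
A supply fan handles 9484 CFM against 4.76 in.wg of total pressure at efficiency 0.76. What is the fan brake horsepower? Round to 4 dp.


BHP = 9484 * 4.76 / (6356 * 0.76) = 9.3455 hp

9.3455 hp


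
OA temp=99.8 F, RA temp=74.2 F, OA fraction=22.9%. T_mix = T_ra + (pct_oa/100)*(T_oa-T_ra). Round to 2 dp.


T_mix = 74.2 + (22.9/100)*(99.8-74.2) = 80.06 F

80.06 F


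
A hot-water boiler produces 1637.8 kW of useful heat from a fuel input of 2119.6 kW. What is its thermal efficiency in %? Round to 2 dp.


eta = (1637.8/2119.6)*100 = 77.27 %

77.27 %


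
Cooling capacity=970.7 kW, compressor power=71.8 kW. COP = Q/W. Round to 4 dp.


COP = 970.7 / 71.8 = 13.5195

13.5195


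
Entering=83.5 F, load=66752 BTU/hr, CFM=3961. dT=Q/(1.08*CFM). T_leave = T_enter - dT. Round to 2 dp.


dT = 66752/(1.08*3961) = 15.6040
T_leave = 83.5 - 15.6040 = 67.90 F

67.90 F


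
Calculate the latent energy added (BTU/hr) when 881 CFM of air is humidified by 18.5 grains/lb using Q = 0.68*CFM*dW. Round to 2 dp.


Q = 0.68 * 881 * 18.5 = 11082.98 BTU/hr

11082.98 BTU/hr


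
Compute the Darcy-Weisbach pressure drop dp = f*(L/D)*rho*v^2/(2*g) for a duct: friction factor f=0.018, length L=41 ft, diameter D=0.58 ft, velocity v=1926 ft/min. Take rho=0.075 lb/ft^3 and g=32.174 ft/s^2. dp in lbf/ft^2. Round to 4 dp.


v_fps = 1926/60 = 32.1 ft/s
dp = 0.018*(41/0.58)*0.075*32.1^2/(2*32.174) = 1.5281 lbf/ft^2

1.5281 lbf/ft^2


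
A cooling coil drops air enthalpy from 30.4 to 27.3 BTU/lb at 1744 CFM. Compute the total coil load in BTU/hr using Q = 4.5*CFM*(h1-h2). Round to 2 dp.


Q = 4.5 * 1744 * (30.4 - 27.3) = 24328.80 BTU/hr

24328.80 BTU/hr


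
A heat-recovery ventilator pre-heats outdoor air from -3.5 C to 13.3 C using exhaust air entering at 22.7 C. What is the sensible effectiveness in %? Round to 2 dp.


eff = (13.3-(-3.5))/(22.7-(-3.5))*100 = 64.12 %

64.12 %


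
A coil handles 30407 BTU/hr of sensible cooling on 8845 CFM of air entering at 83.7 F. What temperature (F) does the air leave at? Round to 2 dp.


dT = 30407/(1.08*8845) = 3.1831
T_leave = 83.7 - 3.1831 = 80.52 F

80.52 F


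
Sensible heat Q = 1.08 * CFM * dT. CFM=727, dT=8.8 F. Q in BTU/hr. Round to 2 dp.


Q = 1.08 * 727 * 8.8 = 6909.41 BTU/hr

6909.41 BTU/hr


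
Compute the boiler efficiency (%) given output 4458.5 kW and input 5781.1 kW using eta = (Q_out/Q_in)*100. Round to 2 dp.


eta = (4458.5/5781.1)*100 = 77.12 %

77.12 %


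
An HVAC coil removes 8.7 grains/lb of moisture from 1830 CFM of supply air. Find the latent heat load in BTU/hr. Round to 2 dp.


Q = 0.68 * 1830 * 8.7 = 10826.28 BTU/hr

10826.28 BTU/hr


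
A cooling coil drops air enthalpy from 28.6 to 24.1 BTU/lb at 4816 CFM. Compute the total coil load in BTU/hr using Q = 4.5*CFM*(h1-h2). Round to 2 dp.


Q = 4.5 * 4816 * (28.6 - 24.1) = 97524.00 BTU/hr

97524.00 BTU/hr


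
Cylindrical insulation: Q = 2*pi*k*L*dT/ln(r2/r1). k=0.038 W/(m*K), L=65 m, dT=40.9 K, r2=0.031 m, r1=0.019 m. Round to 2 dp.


Q = 2*pi*0.038*65*40.9/ln(0.031/0.019) = 1296.60 W

1296.60 W


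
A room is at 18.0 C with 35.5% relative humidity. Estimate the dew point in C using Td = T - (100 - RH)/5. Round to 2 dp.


Td = 18.0 - (100-35.5)/5 = 5.10 C

5.10 C


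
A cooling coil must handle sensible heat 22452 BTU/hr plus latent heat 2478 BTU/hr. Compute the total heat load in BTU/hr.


Qt = 22452 + 2478 = 24930 BTU/hr

24930 BTU/hr


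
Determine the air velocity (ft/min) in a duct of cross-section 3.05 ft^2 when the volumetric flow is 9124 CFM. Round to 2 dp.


V = 9124 / 3.05 = 2991.48 ft/min

2991.48 ft/min


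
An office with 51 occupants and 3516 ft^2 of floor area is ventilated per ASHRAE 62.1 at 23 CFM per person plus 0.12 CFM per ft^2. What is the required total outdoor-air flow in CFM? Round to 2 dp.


Total = 51*23 + 3516*0.12 = 1594.92 CFM

1594.92 CFM


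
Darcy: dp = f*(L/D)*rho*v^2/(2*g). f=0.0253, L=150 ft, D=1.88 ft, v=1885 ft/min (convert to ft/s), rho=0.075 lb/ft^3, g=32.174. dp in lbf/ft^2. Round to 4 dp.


v_fps = 1885/60 = 31.4167 ft/s
dp = 0.0253*(150/1.88)*0.075*31.4167^2/(2*32.174) = 2.3222 lbf/ft^2

2.3222 lbf/ft^2
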